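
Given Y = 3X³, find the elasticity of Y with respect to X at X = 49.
Elasticity = 3

Elasticity = (dY/dX) · (X/Y)

dY/dX = 9·X²
At X = 49: dY/dX = 21609, Y = 352947

Elasticity = 21609 · (49 / 352947) = 3

Interpretation: for a small percentage change in X, the percentage change in Y is approximately 3.00 times as large.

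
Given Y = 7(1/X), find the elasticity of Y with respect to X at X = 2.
Elasticity = -1

Elasticity = (dY/dX) · (X/Y)

dY/dX = -7/X²
At X = 2: dY/dX = -7/4, Y = 7/2

Elasticity = (-7/4) · (2 / (7/2)) = -1

Interpretation: for a small percentage change in X, the percentage change in Y is approximately -1.00 times as large.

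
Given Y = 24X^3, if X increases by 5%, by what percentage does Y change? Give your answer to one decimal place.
15.8%

For Y = 24X^3:
If X → X(1 + 0.05)
Then Y → Y · (1 + 0.05)^3
     ≈ Y · 1.1576

Percentage change = ((1 + 0.05)^3 − 1) × 100% ≈ 15.8%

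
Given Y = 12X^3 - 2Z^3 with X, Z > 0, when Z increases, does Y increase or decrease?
Y decreases

Taking the partial derivative:
∂Y/∂Z = -6Z^2

∂Y/∂Z = -6Z^2 < 0 (assuming positive values)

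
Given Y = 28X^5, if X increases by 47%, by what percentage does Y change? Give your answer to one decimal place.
586.4%

For Y = 28X^5:
If X → X(1 + 0.47)
Then Y → Y · (1 + 0.47)^5
     ≈ Y · 6.8641

Percentage change = ((1 + 0.47)^5 − 1) × 100% ≈ 586.4%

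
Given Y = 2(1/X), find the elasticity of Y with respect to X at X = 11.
Elasticity = -1

Elasticity = (dY/dX) · (X/Y)

dY/dX = -2/X²
At X = 11: dY/dX = -2/121, Y = 2/11

Elasticity = (-2/121) · (11 / (2/11)) = -1

Interpretation: for a small percentage change in X, the percentage change in Y is approximately -1.00 times as large.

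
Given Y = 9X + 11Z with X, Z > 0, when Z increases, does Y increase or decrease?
Y increases

Taking the partial derivative:
∂Y/∂Z = 11

∂Y/∂Z = 11 > 0 (assuming positive values)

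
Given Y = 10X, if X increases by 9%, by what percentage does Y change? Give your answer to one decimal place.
9.0%

For Y = 10X:
If X → X(1 + 0.09)
Then Y → Y · (1 + 0.09)^1
     = Y · 1.0900

Percentage change = ((1 + 0.09)^1 − 1) × 100% = 9.0%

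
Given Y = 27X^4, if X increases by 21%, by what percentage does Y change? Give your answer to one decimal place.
114.4%

For Y = 27X^4:
If X → X(1 + 0.21)
Then Y → Y · (1 + 0.21)^4
     ≈ Y · 2.1436

Percentage change = ((1 + 0.21)^4 − 1) × 100% ≈ 114.4%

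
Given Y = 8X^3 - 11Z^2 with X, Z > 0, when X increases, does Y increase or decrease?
Y increases

Taking the partial derivative:
∂Y/∂X = 24X^2

∂Y/∂X = 24X^2 > 0 (assuming positive values)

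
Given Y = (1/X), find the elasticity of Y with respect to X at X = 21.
Elasticity = -1

Elasticity = (dY/dX) · (X/Y)

dY/dX = -1/X²
At X = 21: dY/dX = -1/441, Y = 1/21

Elasticity = (-1/441) · (21 / (1/21)) = -1

Interpretation: for a small percentage change in X, the percentage change in Y is approximately -1.00 times as large.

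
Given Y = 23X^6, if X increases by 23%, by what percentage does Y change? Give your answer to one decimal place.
246.3%

For Y = 23X^6:
If X → X(1 + 0.23)
Then Y → Y · (1 + 0.23)^6
     ≈ Y · 3.4628

Percentage change = ((1 + 0.23)^6 − 1) × 100% ≈ 246.3%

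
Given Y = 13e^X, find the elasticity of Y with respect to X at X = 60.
Elasticity = 60

Elasticity = (dY/dX) · (X/Y)

dY/dX = 13·e^X
At X = 60: dY/dX = 13·e^60, Y = 13·e^60

Elasticity = (13·e^60) · (60 / (13·e^60)) = 60

Interpretation: for a small percentage change in X, the percentage change in Y is approximately 60.00 times as large.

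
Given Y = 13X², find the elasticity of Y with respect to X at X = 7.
Elasticity = 2

Elasticity = (dY/dX) · (X/Y)

dY/dX = 26·X
At X = 7: dY/dX = 182, Y = 637

Elasticity = 182 · (7 / 637) = 2

Interpretation: for a small percentage change in X, the percentage change in Y is approximately 2.00 times as large.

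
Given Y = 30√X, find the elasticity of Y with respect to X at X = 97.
Elasticity = 1/2

Elasticity = (dY/dX) · (X/Y)

dY/dX = 15/√X
At X = 97: dY/dX = 15·√97/97, Y = 30·√97

Elasticity = (15·√97/97) · (97 / (30·√97)) = 1/2

Interpretation: for a small percentage change in X, the percentage change in Y is approximately 0.50 times as large.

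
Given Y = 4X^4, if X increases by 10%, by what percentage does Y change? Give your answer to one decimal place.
46.4%

For Y = 4X^4:
If X → X(1 + 0.1)
Then Y → Y · (1 + 0.1)^4
     = Y · 1.4641

Percentage change = ((1 + 0.1)^4 − 1) × 100% ≈ 46.4%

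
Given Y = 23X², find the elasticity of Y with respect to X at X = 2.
Elasticity = 2

Elasticity = (dY/dX) · (X/Y)

dY/dX = 46·X
At X = 2: dY/dX = 92, Y = 92

Elasticity = 92 · (2 / 92) = 2

Interpretation: for a small percentage change in X, the percentage change in Y is approximately 2.00 times as large.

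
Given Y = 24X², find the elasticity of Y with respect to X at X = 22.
Elasticity = 2

Elasticity = (dY/dX) · (X/Y)

dY/dX = 48·X
At X = 22: dY/dX = 1056, Y = 11616

Elasticity = 1056 · (22 / 11616) = 2

Interpretation: for a small percentage change in X, the percentage change in Y is approximately 2.00 times as large.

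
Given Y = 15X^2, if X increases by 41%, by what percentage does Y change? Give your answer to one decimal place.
98.8%

For Y = 15X^2:
If X → X(1 + 0.41)
Then Y → Y · (1 + 0.41)^2
     = Y · 1.9881

Percentage change = ((1 + 0.41)^2 − 1) × 100% ≈ 98.8%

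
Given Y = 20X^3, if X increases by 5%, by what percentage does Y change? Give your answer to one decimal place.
15.8%

For Y = 20X^3:
If X → X(1 + 0.05)
Then Y → Y · (1 + 0.05)^3
     ≈ Y · 1.1576

Percentage change = ((1 + 0.05)^3 − 1) × 100% ≈ 15.8%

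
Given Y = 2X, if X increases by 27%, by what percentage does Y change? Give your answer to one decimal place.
27.0%

For Y = 2X:
If X → X(1 + 0.27)
Then Y → Y · (1 + 0.27)^1
     = Y · 1.2700

Percentage change = ((1 + 0.27)^1 − 1) × 100% = 27.0%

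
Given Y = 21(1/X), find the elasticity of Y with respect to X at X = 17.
Elasticity = -1

Elasticity = (dY/dX) · (X/Y)

dY/dX = -21/X²
At X = 17: dY/dX = -21/289, Y = 21/17

Elasticity = (-21/289) · (17 / (21/17)) = -1

Interpretation: for a small percentage change in X, the percentage change in Y is approximately -1.00 times as large.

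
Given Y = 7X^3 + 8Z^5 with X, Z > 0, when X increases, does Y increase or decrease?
Y increases

Taking the partial derivative:
∂Y/∂X = 21X^2

∂Y/∂X = 21X^2 > 0 (assuming positive values)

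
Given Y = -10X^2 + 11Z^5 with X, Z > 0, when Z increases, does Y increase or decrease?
Y increases

Taking the partial derivative:
∂Y/∂Z = 55Z^4

∂Y/∂Z = 55Z^4 > 0 (assuming positive values)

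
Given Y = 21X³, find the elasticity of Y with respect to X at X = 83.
Elasticity = 3

Elasticity = (dY/dX) · (X/Y)

dY/dX = 63·X²
At X = 83: dY/dX = 434007, Y = 12007527

Elasticity = 434007 · (83 / 12007527) = 3

Interpretation: for a small percentage change in X, the percentage change in Y is approximately 3.00 times as large.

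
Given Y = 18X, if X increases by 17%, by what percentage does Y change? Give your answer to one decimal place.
17.0%

For Y = 18X:
If X → X(1 + 0.17)
Then Y → Y · (1 + 0.17)^1
     = Y · 1.1700

Percentage change = ((1 + 0.17)^1 − 1) × 100% = 17.0%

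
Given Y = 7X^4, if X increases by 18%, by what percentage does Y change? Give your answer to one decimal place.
93.9%

For Y = 7X^4:
If X → X(1 + 0.18)
Then Y → Y · (1 + 0.18)^4
     ≈ Y · 1.9388

Percentage change = ((1 + 0.18)^4 − 1) × 100% ≈ 93.9%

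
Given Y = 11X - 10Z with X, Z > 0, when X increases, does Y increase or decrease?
Y increases

Taking the partial derivative:
∂Y/∂X = 11

∂Y/∂X = 11 > 0 (assuming positive values)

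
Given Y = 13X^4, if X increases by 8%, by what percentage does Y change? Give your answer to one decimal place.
36.0%

For Y = 13X^4:
If X → X(1 + 0.08)
Then Y → Y · (1 + 0.08)^4
     ≈ Y · 1.3605

Percentage change = ((1 + 0.08)^4 − 1) × 100% ≈ 36.0%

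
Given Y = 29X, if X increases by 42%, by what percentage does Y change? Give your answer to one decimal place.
42.0%

For Y = 29X:
If X → X(1 + 0.42)
Then Y → Y · (1 + 0.42)^1
     = Y · 1.4200

Percentage change = ((1 + 0.42)^1 − 1) × 100% = 42.0%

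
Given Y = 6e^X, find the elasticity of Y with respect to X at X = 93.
Elasticity = 93

Elasticity = (dY/dX) · (X/Y)

dY/dX = 6·e^X
At X = 93: dY/dX = 6·e^93, Y = 6·e^93

Elasticity = (6·e^93) · (93 / (6·e^93)) = 93

Interpretation: for a small percentage change in X, the percentage change in Y is approximately 93.00 times as large.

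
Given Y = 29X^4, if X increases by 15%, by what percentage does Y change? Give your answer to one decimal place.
74.9%

For Y = 29X^4:
If X → X(1 + 0.15)
Then Y → Y · (1 + 0.15)^4
     ≈ Y · 1.7490

Percentage change = ((1 + 0.15)^4 − 1) × 100% ≈ 74.9%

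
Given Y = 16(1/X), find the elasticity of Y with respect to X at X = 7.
Elasticity = -1

Elasticity = (dY/dX) · (X/Y)

dY/dX = -16/X²
At X = 7: dY/dX = -16/49, Y = 16/7

Elasticity = (-16/49) · (7 / (16/7)) = -1

Interpretation: for a small percentage change in X, the percentage change in Y is approximately -1.00 times as large.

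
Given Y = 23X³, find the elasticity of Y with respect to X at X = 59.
Elasticity = 3

Elasticity = (dY/dX) · (X/Y)

dY/dX = 69·X²
At X = 59: dY/dX = 240189, Y = 4723717

Elasticity = 240189 · (59 / 4723717) = 3

Interpretation: for a small percentage change in X, the percentage change in Y is approximately 3.00 times as large.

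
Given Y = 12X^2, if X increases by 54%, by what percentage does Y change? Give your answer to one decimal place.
137.2%

For Y = 12X^2:
If X → X(1 + 0.54)
Then Y → Y · (1 + 0.54)^2
     = Y · 2.3716

Percentage change = ((1 + 0.54)^2 − 1) × 100% ≈ 137.2%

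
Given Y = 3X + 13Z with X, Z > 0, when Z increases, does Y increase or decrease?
Y increases

Taking the partial derivative:
∂Y/∂Z = 13

∂Y/∂Z = 13 > 0 (assuming positive values)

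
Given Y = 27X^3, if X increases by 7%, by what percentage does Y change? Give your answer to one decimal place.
22.5%

For Y = 27X^3:
If X → X(1 + 0.07)
Then Y → Y · (1 + 0.07)^3
     ≈ Y · 1.2250

Percentage change = ((1 + 0.07)^3 − 1) × 100% ≈ 22.5%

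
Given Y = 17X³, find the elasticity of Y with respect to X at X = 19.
Elasticity = 3

Elasticity = (dY/dX) · (X/Y)

dY/dX = 51·X²
At X = 19: dY/dX = 18411, Y = 116603

Elasticity = 18411 · (19 / 116603) = 3

Interpretation: for a small percentage change in X, the percentage change in Y is approximately 3.00 times as large.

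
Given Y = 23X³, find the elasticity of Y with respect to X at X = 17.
Elasticity = 3

Elasticity = (dY/dX) · (X/Y)

dY/dX = 69·X²
At X = 17: dY/dX = 19941, Y = 112999

Elasticity = 19941 · (17 / 112999) = 3

Interpretation: for a small percentage change in X, the percentage change in Y is approximately 3.00 times as large.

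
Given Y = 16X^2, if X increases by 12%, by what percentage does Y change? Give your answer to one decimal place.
25.4%

For Y = 16X^2:
If X → X(1 + 0.12)
Then Y → Y · (1 + 0.12)^2
     = Y · 1.2544

Percentage change = ((1 + 0.12)^2 − 1) × 100% ≈ 25.4%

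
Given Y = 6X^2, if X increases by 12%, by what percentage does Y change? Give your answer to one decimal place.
25.4%

For Y = 6X^2:
If X → X(1 + 0.12)
Then Y → Y · (1 + 0.12)^2
     = Y · 1.2544

Percentage change = ((1 + 0.12)^2 − 1) × 100% ≈ 25.4%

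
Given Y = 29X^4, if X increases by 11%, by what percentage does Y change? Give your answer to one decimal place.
51.8%

For Y = 29X^4:
If X → X(1 + 0.11)
Then Y → Y · (1 + 0.11)^4
     ≈ Y · 1.5181

Percentage change = ((1 + 0.11)^4 − 1) × 100% ≈ 51.8%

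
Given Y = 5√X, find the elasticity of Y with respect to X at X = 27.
Elasticity = 1/2

Elasticity = (dY/dX) · (X/Y)

dY/dX = 5/(2·√X)
At X = 27: dY/dX = 5·√3/18, Y = 15·√3

Elasticity = (5·√3/18) · (27 / (15·√3)) = 1/2

Interpretation: for a small percentage change in X, the percentage change in Y is approximately 0.50 times as large.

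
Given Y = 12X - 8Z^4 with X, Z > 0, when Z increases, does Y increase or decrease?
Y decreases

Taking the partial derivative:
∂Y/∂Z = -32Z^3

∂Y/∂Z = -32Z^3 < 0 (assuming positive values)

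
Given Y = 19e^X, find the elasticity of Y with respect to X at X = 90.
Elasticity = 90

Elasticity = (dY/dX) · (X/Y)

dY/dX = 19·e^X
At X = 90: dY/dX = 19·e^90, Y = 19·e^90

Elasticity = (19·e^90) · (90 / (19·e^90)) = 90

Interpretation: for a small percentage change in X, the percentage change in Y is approximately 90.00 times as large.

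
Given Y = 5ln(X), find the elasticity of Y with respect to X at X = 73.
Elasticity = 1/ln(73) ≈ 0.2331

Elasticity = (dY/dX) · (X/Y)

dY/dX = 5/X
At X = 73: dY/dX = 5/73, Y = 5·ln(73)

Elasticity = (5/73) · (73 / (5·ln(73))) = 1/ln(73) ≈ 0.2331

Interpretation: for a small percentage change in X, the percentage change in Y is approximately 0.23 times as large.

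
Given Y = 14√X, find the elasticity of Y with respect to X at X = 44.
Elasticity = 1/2

Elasticity = (dY/dX) · (X/Y)

dY/dX = 7/√X
At X = 44: dY/dX = 7·√11/22, Y = 28·√11

Elasticity = (7·√11/22) · (44 / (28·√11)) = 1/2

Interpretation: for a small percentage change in X, the percentage change in Y is approximately 0.50 times as large.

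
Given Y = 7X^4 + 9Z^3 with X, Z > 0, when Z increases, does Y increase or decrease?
Y increases

Taking the partial derivative:
∂Y/∂Z = 27Z^2

∂Y/∂Z = 27Z^2 > 0 (assuming positive values)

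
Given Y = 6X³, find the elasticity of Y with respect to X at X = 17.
Elasticity = 3

Elasticity = (dY/dX) · (X/Y)

dY/dX = 18·X²
At X = 17: dY/dX = 5202, Y = 29478

Elasticity = 5202 · (17 / 29478) = 3

Interpretation: for a small percentage change in X, the percentage change in Y is approximately 3.00 times as large.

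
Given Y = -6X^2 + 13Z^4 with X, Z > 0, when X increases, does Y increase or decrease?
Y decreases

Taking the partial derivative:
∂Y/∂X = -12X

∂Y/∂X = -12X < 0 (assuming positive values)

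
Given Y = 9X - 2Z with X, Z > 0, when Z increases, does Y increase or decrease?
Y decreases

Taking the partial derivative:
∂Y/∂Z = -2

∂Y/∂Z = -2 < 0 (assuming positive values)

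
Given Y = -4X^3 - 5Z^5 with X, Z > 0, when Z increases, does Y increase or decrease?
Y decreases

Taking the partial derivative:
∂Y/∂Z = -25Z^4

∂Y/∂Z = -25Z^4 < 0 (assuming positive values)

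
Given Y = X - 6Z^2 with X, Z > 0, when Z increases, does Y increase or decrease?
Y decreases

Taking the partial derivative:
∂Y/∂Z = -12Z

∂Y/∂Z = -12Z < 0 (assuming positive values)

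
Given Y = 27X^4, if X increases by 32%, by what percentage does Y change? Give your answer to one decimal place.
203.6%

For Y = 27X^4:
If X → X(1 + 0.32)
Then Y → Y · (1 + 0.32)^4
     ≈ Y · 3.0360

Percentage change = ((1 + 0.32)^4 − 1) × 100% ≈ 203.6%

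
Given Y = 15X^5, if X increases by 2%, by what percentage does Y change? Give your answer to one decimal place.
10.4%

For Y = 15X^5:
If X → X(1 + 0.02)
Then Y → Y · (1 + 0.02)^5
     ≈ Y · 1.1041

Percentage change = ((1 + 0.02)^5 − 1) × 100% ≈ 10.4%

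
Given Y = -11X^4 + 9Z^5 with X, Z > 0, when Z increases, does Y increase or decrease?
Y increases

Taking the partial derivative:
∂Y/∂Z = 45Z^4

∂Y/∂Z = 45Z^4 > 0 (assuming positive values)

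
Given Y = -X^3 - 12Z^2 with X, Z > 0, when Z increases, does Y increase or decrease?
Y decreases

Taking the partial derivative:
∂Y/∂Z = -24Z

∂Y/∂Z = -24Z < 0 (assuming positive values)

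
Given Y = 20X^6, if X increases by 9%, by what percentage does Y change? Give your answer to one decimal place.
67.7%

For Y = 20X^6:
If X → X(1 + 0.09)
Then Y → Y · (1 + 0.09)^6
     ≈ Y · 1.6771

Percentage change = ((1 + 0.09)^6 − 1) × 100% ≈ 67.7%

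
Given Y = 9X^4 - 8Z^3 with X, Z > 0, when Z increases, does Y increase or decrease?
Y decreases

Taking the partial derivative:
∂Y/∂Z = -24Z^2

∂Y/∂Z = -24Z^2 < 0 (assuming positive values)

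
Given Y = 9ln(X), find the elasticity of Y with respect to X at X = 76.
Elasticity = 1/ln(76) ≈ 0.2309

Elasticity = (dY/dX) · (X/Y)

dY/dX = 9/X
At X = 76: dY/dX = 9/76, Y = 9·ln(76)

Elasticity = (9/76) · (76 / (9·ln(76))) = 1/ln(76) ≈ 0.2309

Interpretation: for a small percentage change in X, the percentage change in Y is approximately 0.23 times as large.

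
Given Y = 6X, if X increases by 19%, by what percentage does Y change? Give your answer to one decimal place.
19.0%

For Y = 6X:
If X → X(1 + 0.19)
Then Y → Y · (1 + 0.19)^1
     = Y · 1.1900

Percentage change = ((1 + 0.19)^1 − 1) × 100% = 19.0%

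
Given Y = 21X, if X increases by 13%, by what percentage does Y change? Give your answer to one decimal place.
13.0%

For Y = 21X:
If X → X(1 + 0.13)
Then Y → Y · (1 + 0.13)^1
     = Y · 1.1300

Percentage change = ((1 + 0.13)^1 − 1) × 100% = 13.0%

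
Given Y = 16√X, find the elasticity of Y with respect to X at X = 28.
Elasticity = 1/2

Elasticity = (dY/dX) · (X/Y)

dY/dX = 8/√X
At X = 28: dY/dX = 4·√7/7, Y = 32·√7

Elasticity = (4·√7/7) · (28 / (32·√7)) = 1/2

Interpretation: for a small percentage change in X, the percentage change in Y is approximately 0.50 times as large.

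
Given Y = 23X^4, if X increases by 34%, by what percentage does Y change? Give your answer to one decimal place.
222.4%

For Y = 23X^4:
If X → X(1 + 0.34)
Then Y → Y · (1 + 0.34)^4
     ≈ Y · 3.2242

Percentage change = ((1 + 0.34)^4 − 1) × 100% ≈ 222.4%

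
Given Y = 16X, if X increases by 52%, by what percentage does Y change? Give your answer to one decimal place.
52.0%

For Y = 16X:
If X → X(1 + 0.52)
Then Y → Y · (1 + 0.52)^1
     = Y · 1.5200

Percentage change = ((1 + 0.52)^1 − 1) × 100% = 52.0%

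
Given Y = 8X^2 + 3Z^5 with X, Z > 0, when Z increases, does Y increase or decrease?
Y increases

Taking the partial derivative:
∂Y/∂Z = 15Z^4

∂Y/∂Z = 15Z^4 > 0 (assuming positive values)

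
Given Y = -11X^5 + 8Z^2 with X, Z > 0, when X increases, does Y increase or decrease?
Y decreases

Taking the partial derivative:
∂Y/∂X = -55X^4

∂Y/∂X = -55X^4 < 0 (assuming positive values)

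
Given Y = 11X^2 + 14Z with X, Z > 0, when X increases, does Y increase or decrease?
Y increases

Taking the partial derivative:
∂Y/∂X = 22X

∂Y/∂X = 22X > 0 (assuming positive values)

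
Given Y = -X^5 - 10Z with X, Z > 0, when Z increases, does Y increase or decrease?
Y decreases

Taking the partial derivative:
∂Y/∂Z = -10

∂Y/∂Z = -10 < 0 (assuming positive values)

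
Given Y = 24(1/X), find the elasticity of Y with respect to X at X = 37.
Elasticity = -1

Elasticity = (dY/dX) · (X/Y)

dY/dX = -24/X²
At X = 37: dY/dX = -24/1369, Y = 24/37

Elasticity = (-24/1369) · (37 / (24/37)) = -1

Interpretation: for a small percentage change in X, the percentage change in Y is approximately -1.00 times as large.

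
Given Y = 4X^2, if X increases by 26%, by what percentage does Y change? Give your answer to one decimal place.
58.8%

For Y = 4X^2:
If X → X(1 + 0.26)
Then Y → Y · (1 + 0.26)^2
     = Y · 1.5876

Percentage change = ((1 + 0.26)^2 − 1) × 100% ≈ 58.8%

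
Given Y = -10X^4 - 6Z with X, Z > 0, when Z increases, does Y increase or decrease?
Y decreases

Taking the partial derivative:
∂Y/∂Z = -6

∂Y/∂Z = -6 < 0 (assuming positive values)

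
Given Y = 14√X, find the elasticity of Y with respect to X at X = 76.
Elasticity = 1/2

Elasticity = (dY/dX) · (X/Y)

dY/dX = 7/√X
At X = 76: dY/dX = 7·√19/38, Y = 28·√19

Elasticity = (7·√19/38) · (76 / (28·√19)) = 1/2

Interpretation: for a small percentage change in X, the percentage change in Y is approximately 0.50 times as large.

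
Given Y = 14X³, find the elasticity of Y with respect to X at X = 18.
Elasticity = 3

Elasticity = (dY/dX) · (X/Y)

dY/dX = 42·X²
At X = 18: dY/dX = 13608, Y = 81648

Elasticity = 13608 · (18 / 81648) = 3

Interpretation: for a small percentage change in X, the percentage change in Y is approximately 3.00 times as large.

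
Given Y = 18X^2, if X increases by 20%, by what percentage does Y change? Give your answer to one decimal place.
44.0%

For Y = 18X^2:
If X → X(1 + 0.2)
Then Y → Y · (1 + 0.2)^2
     = Y · 1.4400

Percentage change = ((1 + 0.2)^2 − 1) × 100% = 44.0%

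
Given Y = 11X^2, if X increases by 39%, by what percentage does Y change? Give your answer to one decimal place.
93.2%

For Y = 11X^2:
If X → X(1 + 0.39)
Then Y → Y · (1 + 0.39)^2
     = Y · 1.9321

Percentage change = ((1 + 0.39)^2 − 1) × 100% ≈ 93.2%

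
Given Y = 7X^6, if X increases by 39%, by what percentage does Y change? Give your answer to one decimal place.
621.3%

For Y = 7X^6:
If X → X(1 + 0.39)
Then Y → Y · (1 + 0.39)^6
     ≈ Y · 7.2125

Percentage change = ((1 + 0.39)^6 − 1) × 100% ≈ 621.3%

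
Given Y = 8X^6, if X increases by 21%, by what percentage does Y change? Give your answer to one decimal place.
213.8%

For Y = 8X^6:
If X → X(1 + 0.21)
Then Y → Y · (1 + 0.21)^6
     ≈ Y · 3.1384

Percentage change = ((1 + 0.21)^6 − 1) × 100% ≈ 213.8%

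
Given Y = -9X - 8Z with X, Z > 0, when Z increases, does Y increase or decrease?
Y decreases

Taking the partial derivative:
∂Y/∂Z = -8

∂Y/∂Z = -8 < 0 (assuming positive values)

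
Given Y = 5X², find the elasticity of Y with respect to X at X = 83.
Elasticity = 2

Elasticity = (dY/dX) · (X/Y)

dY/dX = 10·X
At X = 83: dY/dX = 830, Y = 34445

Elasticity = 830 · (83 / 34445) = 2

Interpretation: for a small percentage change in X, the percentage change in Y is approximately 2.00 times as large.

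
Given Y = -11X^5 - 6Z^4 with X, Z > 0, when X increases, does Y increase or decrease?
Y decreases

Taking the partial derivative:
∂Y/∂X = -55X^4

∂Y/∂X = -55X^4 < 0 (assuming positive values)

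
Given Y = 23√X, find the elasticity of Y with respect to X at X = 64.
Elasticity = 1/2

Elasticity = (dY/dX) · (X/Y)

dY/dX = 23/(2·√X)
At X = 64: dY/dX = 23/16, Y = 184

Elasticity = (23/16) · (64 / 184) = 1/2

Interpretation: for a small percentage change in X, the percentage change in Y is approximately 0.50 times as large.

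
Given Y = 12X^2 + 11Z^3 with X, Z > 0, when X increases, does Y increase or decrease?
Y increases

Taking the partial derivative:
∂Y/∂X = 24X

∂Y/∂X = 24X > 0 (assuming positive values)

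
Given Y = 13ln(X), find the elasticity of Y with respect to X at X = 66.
Elasticity = 1/ln(66) ≈ 0.2387

Elasticity = (dY/dX) · (X/Y)

dY/dX = 13/X
At X = 66: dY/dX = 13/66, Y = 13·ln(66)

Elasticity = (13/66) · (66 / (13·ln(66))) = 1/ln(66) ≈ 0.2387

Interpretation: for a small percentage change in X, the percentage change in Y is approximately 0.24 times as large.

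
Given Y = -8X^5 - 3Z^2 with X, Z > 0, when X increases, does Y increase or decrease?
Y decreases

Taking the partial derivative:
∂Y/∂X = -40X^4

∂Y/∂X = -40X^4 < 0 (assuming positive values)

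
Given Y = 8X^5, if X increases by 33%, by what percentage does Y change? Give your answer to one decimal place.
316.2%

For Y = 8X^5:
If X → X(1 + 0.33)
Then Y → Y · (1 + 0.33)^5
     ≈ Y · 4.1616

Percentage change = ((1 + 0.33)^5 − 1) × 100% ≈ 316.2%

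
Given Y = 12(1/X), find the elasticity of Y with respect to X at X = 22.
Elasticity = -1

Elasticity = (dY/dX) · (X/Y)

dY/dX = -12/X²
At X = 22: dY/dX = -3/121, Y = 6/11

Elasticity = (-3/121) · (22 / (6/11)) = -1

Interpretation: for a small percentage change in X, the percentage change in Y is approximately -1.00 times as large.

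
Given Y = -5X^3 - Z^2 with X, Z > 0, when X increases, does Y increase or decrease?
Y decreases

Taking the partial derivative:
∂Y/∂X = -15X^2

∂Y/∂X = -15X^2 < 0 (assuming positive values)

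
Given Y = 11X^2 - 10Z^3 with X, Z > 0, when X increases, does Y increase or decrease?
Y increases

Taking the partial derivative:
∂Y/∂X = 22X

∂Y/∂X = 22X > 0 (assuming positive values)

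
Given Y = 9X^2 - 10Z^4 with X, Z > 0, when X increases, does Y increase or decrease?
Y increases

Taking the partial derivative:
∂Y/∂X = 18X

∂Y/∂X = 18X > 0 (assuming positive values)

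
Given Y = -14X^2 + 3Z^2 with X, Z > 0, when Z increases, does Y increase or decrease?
Y increases

Taking the partial derivative:
∂Y/∂Z = 6Z

∂Y/∂Z = 6Z > 0 (assuming positive values)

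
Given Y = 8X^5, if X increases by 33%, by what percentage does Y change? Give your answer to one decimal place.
316.2%

For Y = 8X^5:
If X → X(1 + 0.33)
Then Y → Y · (1 + 0.33)^5
     ≈ Y · 4.1616

Percentage change = ((1 + 0.33)^5 − 1) × 100% ≈ 316.2%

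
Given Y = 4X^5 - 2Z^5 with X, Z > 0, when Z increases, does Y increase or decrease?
Y decreases

Taking the partial derivative:
∂Y/∂Z = -10Z^4

∂Y/∂Z = -10Z^4 < 0 (assuming positive values)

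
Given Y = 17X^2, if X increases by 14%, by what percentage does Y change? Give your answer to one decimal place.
30.0%

For Y = 17X^2:
If X → X(1 + 0.14)
Then Y → Y · (1 + 0.14)^2
     = Y · 1.2996

Percentage change = ((1 + 0.14)^2 − 1) × 100% ≈ 30.0%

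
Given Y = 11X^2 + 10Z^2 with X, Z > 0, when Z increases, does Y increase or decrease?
Y increases

Taking the partial derivative:
∂Y/∂Z = 20Z

∂Y/∂Z = 20Z > 0 (assuming positive values)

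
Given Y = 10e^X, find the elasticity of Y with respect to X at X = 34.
Elasticity = 34

Elasticity = (dY/dX) · (X/Y)

dY/dX = 10·e^X
At X = 34: dY/dX = 10·e^34, Y = 10·e^34

Elasticity = (10·e^34) · (34 / (10·e^34)) = 34

Interpretation: for a small percentage change in X, the percentage change in Y is approximately 34.00 times as large.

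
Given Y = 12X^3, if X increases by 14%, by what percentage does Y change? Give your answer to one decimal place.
48.2%

For Y = 12X^3:
If X → X(1 + 0.14)
Then Y → Y · (1 + 0.14)^3
     ≈ Y · 1.4815

Percentage change = ((1 + 0.14)^3 − 1) × 100% ≈ 48.2%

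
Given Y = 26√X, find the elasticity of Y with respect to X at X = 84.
Elasticity = 1/2

Elasticity = (dY/dX) · (X/Y)

dY/dX = 13/√X
At X = 84: dY/dX = 13·√21/42, Y = 52·√21

Elasticity = (13·√21/42) · (84 / (52·√21)) = 1/2

Interpretation: for a small percentage change in X, the percentage change in Y is approximately 0.50 times as large.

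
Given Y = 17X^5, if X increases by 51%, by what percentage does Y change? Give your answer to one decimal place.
685.0%

For Y = 17X^5:
If X → X(1 + 0.51)
Then Y → Y · (1 + 0.51)^5
     ≈ Y · 7.8503

Percentage change = ((1 + 0.51)^5 − 1) × 100% ≈ 685.0%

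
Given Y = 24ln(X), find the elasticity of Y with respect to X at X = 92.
Elasticity = 1/ln(92) ≈ 0.2212

Elasticity = (dY/dX) · (X/Y)

dY/dX = 24/X
At X = 92: dY/dX = 6/23, Y = 24·ln(92)

Elasticity = (6/23) · (92 / (24·ln(92))) = 1/ln(92) ≈ 0.2212

Interpretation: for a small percentage change in X, the percentage change in Y is approximately 0.22 times as large.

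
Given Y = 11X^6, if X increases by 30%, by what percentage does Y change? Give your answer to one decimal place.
382.7%

For Y = 11X^6:
If X → X(1 + 0.3)
Then Y → Y · (1 + 0.3)^6
     ≈ Y · 4.8268

Percentage change = ((1 + 0.3)^6 − 1) × 100% ≈ 382.7%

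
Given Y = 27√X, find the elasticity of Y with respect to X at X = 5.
Elasticity = 1/2

Elasticity = (dY/dX) · (X/Y)

dY/dX = 27/(2·√X)
At X = 5: dY/dX = 27·√5/10, Y = 27·√5

Elasticity = (27·√5/10) · (5 / (27·√5)) = 1/2

Interpretation: for a small percentage change in X, the percentage change in Y is approximately 0.50 times as large.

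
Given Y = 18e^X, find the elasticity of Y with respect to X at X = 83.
Elasticity = 83

Elasticity = (dY/dX) · (X/Y)

dY/dX = 18·e^X
At X = 83: dY/dX = 18·e^83, Y = 18·e^83

Elasticity = (18·e^83) · (83 / (18·e^83)) = 83

Interpretation: for a small percentage change in X, the percentage change in Y is approximately 83.00 times as large.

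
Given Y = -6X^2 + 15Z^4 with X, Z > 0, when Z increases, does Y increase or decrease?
Y increases

Taking the partial derivative:
∂Y/∂Z = 60Z^3

∂Y/∂Z = 60Z^3 > 0 (assuming positive values)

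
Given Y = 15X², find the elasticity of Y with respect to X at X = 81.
Elasticity = 2

Elasticity = (dY/dX) · (X/Y)

dY/dX = 30·X
At X = 81: dY/dX = 2430, Y = 98415

Elasticity = 2430 · (81 / 98415) = 2

Interpretation: for a small percentage change in X, the percentage change in Y is approximately 2.00 times as large.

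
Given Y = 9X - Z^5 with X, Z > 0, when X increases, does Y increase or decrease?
Y increases

Taking the partial derivative:
∂Y/∂X = 9

∂Y/∂X = 9 > 0 (assuming positive values)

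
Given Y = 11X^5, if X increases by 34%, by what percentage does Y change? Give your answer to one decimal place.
332.0%

For Y = 11X^5:
If X → X(1 + 0.34)
Then Y → Y · (1 + 0.34)^5
     ≈ Y · 4.3204

Percentage change = ((1 + 0.34)^5 − 1) × 100% ≈ 332.0%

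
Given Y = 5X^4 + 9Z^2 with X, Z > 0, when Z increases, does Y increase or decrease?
Y increases

Taking the partial derivative:
∂Y/∂Z = 18Z

∂Y/∂Z = 18Z > 0 (assuming positive values)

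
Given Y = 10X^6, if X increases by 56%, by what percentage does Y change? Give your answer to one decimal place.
1341.3%

For Y = 10X^6:
If X → X(1 + 0.56)
Then Y → Y · (1 + 0.56)^6
     ≈ Y · 14.4128

Percentage change = ((1 + 0.56)^6 − 1) × 100% ≈ 1341.3%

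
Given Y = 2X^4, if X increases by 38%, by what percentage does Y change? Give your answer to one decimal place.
262.7%

For Y = 2X^4:
If X → X(1 + 0.38)
Then Y → Y · (1 + 0.38)^4
     ≈ Y · 3.6267

Percentage change = ((1 + 0.38)^4 − 1) × 100% ≈ 262.7%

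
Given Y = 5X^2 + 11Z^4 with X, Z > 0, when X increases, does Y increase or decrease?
Y increases

Taking the partial derivative:
∂Y/∂X = 10X

∂Y/∂X = 10X > 0 (assuming positive values)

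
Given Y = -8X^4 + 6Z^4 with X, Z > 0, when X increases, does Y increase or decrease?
Y decreases

Taking the partial derivative:
∂Y/∂X = -32X^3

∂Y/∂X = -32X^3 < 0 (assuming positive values)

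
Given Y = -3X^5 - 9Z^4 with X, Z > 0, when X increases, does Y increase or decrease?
Y decreases

Taking the partial derivative:
∂Y/∂X = -15X^4

∂Y/∂X = -15X^4 < 0 (assuming positive values)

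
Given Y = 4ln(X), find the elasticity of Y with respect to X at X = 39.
Elasticity = 1/ln(39) ≈ 0.2730

Elasticity = (dY/dX) · (X/Y)

dY/dX = 4/X
At X = 39: dY/dX = 4/39, Y = 4·ln(39)

Elasticity = (4/39) · (39 / (4·ln(39))) = 1/ln(39) ≈ 0.2730

Interpretation: for a small percentage change in X, the percentage change in Y is approximately 0.27 times as large.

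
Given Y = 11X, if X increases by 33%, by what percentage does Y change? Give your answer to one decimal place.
33.0%

For Y = 11X:
If X → X(1 + 0.33)
Then Y → Y · (1 + 0.33)^1
     = Y · 1.3300

Percentage change = ((1 + 0.33)^1 − 1) × 100% = 33.0%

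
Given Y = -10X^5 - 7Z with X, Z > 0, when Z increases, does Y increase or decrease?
Y decreases

Taking the partial derivative:
∂Y/∂Z = -7

∂Y/∂Z = -7 < 0 (assuming positive values)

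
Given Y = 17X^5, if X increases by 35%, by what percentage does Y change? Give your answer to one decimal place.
348.4%

For Y = 17X^5:
If X → X(1 + 0.35)
Then Y → Y · (1 + 0.35)^5
     ≈ Y · 4.4840

Percentage change = ((1 + 0.35)^5 − 1) × 100% ≈ 348.4%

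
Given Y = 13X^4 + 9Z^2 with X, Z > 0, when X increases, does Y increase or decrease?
Y increases

Taking the partial derivative:
∂Y/∂X = 52X^3

∂Y/∂X = 52X^3 > 0 (assuming positive values)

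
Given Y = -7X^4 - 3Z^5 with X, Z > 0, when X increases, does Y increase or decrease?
Y decreases

Taking the partial derivative:
∂Y/∂X = -28X^3

∂Y/∂X = -28X^3 < 0 (assuming positive values)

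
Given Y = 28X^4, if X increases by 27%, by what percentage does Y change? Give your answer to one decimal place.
160.1%

For Y = 28X^4:
If X → X(1 + 0.27)
Then Y → Y · (1 + 0.27)^4
     ≈ Y · 2.6014

Percentage change = ((1 + 0.27)^4 − 1) × 100% ≈ 160.1%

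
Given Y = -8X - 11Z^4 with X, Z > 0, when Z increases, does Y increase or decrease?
Y decreases

Taking the partial derivative:
∂Y/∂Z = -44Z^3

∂Y/∂Z = -44Z^3 < 0 (assuming positive values)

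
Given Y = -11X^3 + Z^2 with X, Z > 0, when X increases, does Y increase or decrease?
Y decreases

Taking the partial derivative:
∂Y/∂X = -33X^2

∂Y/∂X = -33X^2 < 0 (assuming positive values)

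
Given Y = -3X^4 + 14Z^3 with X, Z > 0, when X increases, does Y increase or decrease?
Y decreases

Taking the partial derivative:
∂Y/∂X = -12X^3

∂Y/∂X = -12X^3 < 0 (assuming positive values)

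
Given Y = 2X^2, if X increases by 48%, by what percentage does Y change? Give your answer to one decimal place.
119.0%

For Y = 2X^2:
If X → X(1 + 0.48)
Then Y → Y · (1 + 0.48)^2
     = Y · 2.1904

Percentage change = ((1 + 0.48)^2 − 1) × 100% ≈ 119.0%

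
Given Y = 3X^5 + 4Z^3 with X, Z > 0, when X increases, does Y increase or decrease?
Y increases

Taking the partial derivative:
∂Y/∂X = 15X^4

∂Y/∂X = 15X^4 > 0 (assuming positive values)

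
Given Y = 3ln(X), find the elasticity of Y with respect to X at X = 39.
Elasticity = 1/ln(39) ≈ 0.2730

Elasticity = (dY/dX) · (X/Y)

dY/dX = 3/X
At X = 39: dY/dX = 1/13, Y = 3·ln(39)

Elasticity = (1/13) · (39 / (3·ln(39))) = 1/ln(39) ≈ 0.2730

Interpretation: for a small percentage change in X, the percentage change in Y is approximately 0.27 times as large.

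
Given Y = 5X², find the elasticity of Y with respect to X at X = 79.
Elasticity = 2

Elasticity = (dY/dX) · (X/Y)

dY/dX = 10·X
At X = 79: dY/dX = 790, Y = 31205

Elasticity = 790 · (79 / 31205) = 2

Interpretation: for a small percentage change in X, the percentage change in Y is approximately 2.00 times as large.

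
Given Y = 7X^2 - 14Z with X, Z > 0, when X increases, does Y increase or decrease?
Y increases

Taking the partial derivative:
∂Y/∂X = 14X

∂Y/∂X = 14X > 0 (assuming positive values)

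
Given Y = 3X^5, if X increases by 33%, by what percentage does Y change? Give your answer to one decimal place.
316.2%

For Y = 3X^5:
If X → X(1 + 0.33)
Then Y → Y · (1 + 0.33)^5
     ≈ Y · 4.1616

Percentage change = ((1 + 0.33)^5 − 1) × 100% ≈ 316.2%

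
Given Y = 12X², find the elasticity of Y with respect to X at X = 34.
Elasticity = 2

Elasticity = (dY/dX) · (X/Y)

dY/dX = 24·X
At X = 34: dY/dX = 816, Y = 13872

Elasticity = 816 · (34 / 13872) = 2

Interpretation: for a small percentage change in X, the percentage change in Y is approximately 2.00 times as large.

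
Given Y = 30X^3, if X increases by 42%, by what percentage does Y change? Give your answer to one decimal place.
186.3%

For Y = 30X^3:
If X → X(1 + 0.42)
Then Y → Y · (1 + 0.42)^3
     ≈ Y · 2.8633

Percentage change = ((1 + 0.42)^3 − 1) × 100% ≈ 186.3%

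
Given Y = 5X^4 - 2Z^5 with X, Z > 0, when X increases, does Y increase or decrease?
Y increases

Taking the partial derivative:
∂Y/∂X = 20X^3

∂Y/∂X = 20X^3 > 0 (assuming positive values)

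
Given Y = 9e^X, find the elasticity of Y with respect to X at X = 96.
Elasticity = 96

Elasticity = (dY/dX) · (X/Y)

dY/dX = 9·e^X
At X = 96: dY/dX = 9·e^96, Y = 9·e^96

Elasticity = (9·e^96) · (96 / (9·e^96)) = 96

Interpretation: for a small percentage change in X, the percentage change in Y is approximately 96.00 times as large.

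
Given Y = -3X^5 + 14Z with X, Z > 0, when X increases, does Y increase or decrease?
Y decreases

Taking the partial derivative:
∂Y/∂X = -15X^4

∂Y/∂X = -15X^4 < 0 (assuming positive values)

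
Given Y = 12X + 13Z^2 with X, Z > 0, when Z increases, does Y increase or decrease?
Y increases

Taking the partial derivative:
∂Y/∂Z = 26Z

∂Y/∂Z = 26Z > 0 (assuming positive values)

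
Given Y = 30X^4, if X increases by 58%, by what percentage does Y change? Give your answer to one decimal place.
523.2%

For Y = 30X^4:
If X → X(1 + 0.58)
Then Y → Y · (1 + 0.58)^4
     ≈ Y · 6.2320

Percentage change = ((1 + 0.58)^4 − 1) × 100% ≈ 523.2%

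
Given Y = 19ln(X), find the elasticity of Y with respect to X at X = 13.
Elasticity = 1/ln(13) ≈ 0.3899

Elasticity = (dY/dX) · (X/Y)

dY/dX = 19/X
At X = 13: dY/dX = 19/13, Y = 19·ln(13)

Elasticity = (19/13) · (13 / (19·ln(13))) = 1/ln(13) ≈ 0.3899

Interpretation: for a small percentage change in X, the percentage change in Y is approximately 0.39 times as large.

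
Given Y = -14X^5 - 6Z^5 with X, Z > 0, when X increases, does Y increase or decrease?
Y decreases

Taking the partial derivative:
∂Y/∂X = -70X^4

∂Y/∂X = -70X^4 < 0 (assuming positive values)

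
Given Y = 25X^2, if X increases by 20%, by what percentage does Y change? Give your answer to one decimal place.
44.0%

For Y = 25X^2:
If X → X(1 + 0.2)
Then Y → Y · (1 + 0.2)^2
     = Y · 1.4400

Percentage change = ((1 + 0.2)^2 − 1) × 100% = 44.0%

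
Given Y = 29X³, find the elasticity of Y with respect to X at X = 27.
Elasticity = 3

Elasticity = (dY/dX) · (X/Y)

dY/dX = 87·X²
At X = 27: dY/dX = 63423, Y = 570807

Elasticity = 63423 · (27 / 570807) = 3

Interpretation: for a small percentage change in X, the percentage change in Y is approximately 3.00 times as large.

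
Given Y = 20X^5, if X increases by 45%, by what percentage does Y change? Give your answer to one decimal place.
541.0%

For Y = 20X^5:
If X → X(1 + 0.45)
Then Y → Y · (1 + 0.45)^5
     ≈ Y · 6.4097

Percentage change = ((1 + 0.45)^5 − 1) × 100% ≈ 541.0%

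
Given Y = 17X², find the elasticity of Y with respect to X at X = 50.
Elasticity = 2

Elasticity = (dY/dX) · (X/Y)

dY/dX = 34·X
At X = 50: dY/dX = 1700, Y = 42500

Elasticity = 1700 · (50 / 42500) = 2

Interpretation: for a small percentage change in X, the percentage change in Y is approximately 2.00 times as large.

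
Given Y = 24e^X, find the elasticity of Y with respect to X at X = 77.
Elasticity = 77

Elasticity = (dY/dX) · (X/Y)

dY/dX = 24·e^X
At X = 77: dY/dX = 24·e^77, Y = 24·e^77

Elasticity = (24·e^77) · (77 / (24·e^77)) = 77

Interpretation: for a small percentage change in X, the percentage change in Y is approximately 77.00 times as large.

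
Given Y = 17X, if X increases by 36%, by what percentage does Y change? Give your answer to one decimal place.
36.0%

For Y = 17X:
If X → X(1 + 0.36)
Then Y → Y · (1 + 0.36)^1
     = Y · 1.3600

Percentage change = ((1 + 0.36)^1 − 1) × 100% = 36.0%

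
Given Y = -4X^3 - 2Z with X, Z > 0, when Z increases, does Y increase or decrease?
Y decreases

Taking the partial derivative:
∂Y/∂Z = -2

∂Y/∂Z = -2 < 0 (assuming positive values)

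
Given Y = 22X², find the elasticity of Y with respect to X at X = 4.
Elasticity = 2

Elasticity = (dY/dX) · (X/Y)

dY/dX = 44·X
At X = 4: dY/dX = 176, Y = 352

Elasticity = 176 · (4 / 352) = 2

Interpretation: for a small percentage change in X, the percentage change in Y is approximately 2.00 times as large.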